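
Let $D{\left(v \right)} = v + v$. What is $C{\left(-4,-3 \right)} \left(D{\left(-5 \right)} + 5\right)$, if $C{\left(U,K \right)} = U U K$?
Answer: $240$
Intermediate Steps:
$C{\left(U,K \right)} = K U^{2}$ ($C{\left(U,K \right)} = U^{2} K = K U^{2}$)
$D{\left(v \right)} = 2 v$
$C{\left(-4,-3 \right)} \left(D{\left(-5 \right)} + 5\right) = - 3 \left(-4\right)^{2} \left(2 \left(-5\right) + 5\right) = \left(-3\right) 16 \left(-10 + 5\right) = \left(-48\right) \left(-5\right) = 240$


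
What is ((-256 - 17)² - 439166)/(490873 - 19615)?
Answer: -364637/471258 ≈ -0.77375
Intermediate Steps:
((-256 - 17)² - 439166)/(490873 - 19615) = ((-273)² - 439166)/471258 = (74529 - 439166)*(1/471258) = -364637*1/471258 = -364637/471258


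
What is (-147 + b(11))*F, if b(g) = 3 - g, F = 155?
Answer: -24025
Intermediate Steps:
(-147 + b(11))*F = (-147 + (3 - 1*11))*155 = (-147 + (3 - 11))*155 = (-147 - 8)*155 = -155*155 = -24025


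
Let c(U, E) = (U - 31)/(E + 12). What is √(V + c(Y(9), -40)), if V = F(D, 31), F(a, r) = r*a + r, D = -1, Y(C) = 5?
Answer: √182/14 ≈ 0.96362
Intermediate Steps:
c(U, E) = (-31 + U)/(12 + E)
F(a, r) = r + a*r (F(a, r) = a*r + r = r + a*r)
V = 0 (V = 31*(1 - 1) = 31*0 = 0)
√(V + c(Y(9), -40)) = √(0 + (-31 + 5)/(12 - 40)) = √(0 - 26/(-28)) = √(0 - 1/28*(-26)) = √(0 + 13/14) = √(13/14) = √182/14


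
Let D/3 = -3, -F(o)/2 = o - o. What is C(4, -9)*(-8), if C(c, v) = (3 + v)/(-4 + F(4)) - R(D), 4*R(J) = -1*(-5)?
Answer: -2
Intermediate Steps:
F(o) = 0 (F(o) = -2*(o - o) = -2*0 = 0)
D = -9 (D = 3*(-3) = -9)
R(J) = 5/4 (R(J) = (-1*(-5))/4 = (¼)*5 = 5/4)
C(c, v) = -2 - v/4 (C(c, v) = (3 + v)/(-4 + 0) - 1*5/4 = (3 + v)/(-4) - 5/4 = (3 + v)*(-¼) - 5/4 = (-¾ - v/4) - 5/4 = -2 - v/4)
C(4, -9)*(-8) = (-2 - ¼*(-9))*(-8) = (-2 + 9/4)*(-8) = (¼)*(-8) = -2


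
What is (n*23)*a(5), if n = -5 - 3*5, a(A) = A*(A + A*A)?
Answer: -69000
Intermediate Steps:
a(A) = A*(A + A**2)
n = -20 (n = -5 - 15 = -20)
(n*23)*a(5) = (-20*23)*(5**2*(1 + 5)) = -11500*6 = -460*150 = -69000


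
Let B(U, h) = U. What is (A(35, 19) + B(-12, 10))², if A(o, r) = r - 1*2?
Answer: 25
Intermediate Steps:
A(o, r) = -2 + r (A(o, r) = r - 2 = -2 + r)
(A(35, 19) + B(-12, 10))² = ((-2 + 19) - 12)² = (17 - 12)² = 5² = 25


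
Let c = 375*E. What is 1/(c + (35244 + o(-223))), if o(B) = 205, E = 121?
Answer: 1/80824 ≈ 1.2373e-5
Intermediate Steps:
c = 45375 (c = 375*121 = 45375)
1/(c + (35244 + o(-223))) = 1/(45375 + (35244 + 205)) = 1/(45375 + 35449) = 1/80824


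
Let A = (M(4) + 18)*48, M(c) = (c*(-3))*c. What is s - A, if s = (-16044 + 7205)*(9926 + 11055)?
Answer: -185449619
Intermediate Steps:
M(c) = -3*c² (M(c) = (-3*c)*c = -3*c²)
A = -1440 (A = (-3*4² + 18)*48 = (-3*16 + 18)*48 = (-48 + 18)*48 = -30*48 = -1440)
s = -185451059 (s = -8839*20981 = -185451059)
s - A = -185451059 - 1*(-1440) = -185451059 + 1440 = -185449619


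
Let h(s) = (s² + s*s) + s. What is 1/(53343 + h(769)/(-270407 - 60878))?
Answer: 331285/17670552264 ≈ 1.8748e-5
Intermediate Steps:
h(s) = s + 2*s² (h(s) = (s² + s²) + s = 2*s² + s = s + 2*s²)
1/(53343 + h(769)/(-270407 - 60878)) = 1/(53343 + (769*(1 + 2*769))/(-270407 - 60878)) = 1/(53343 + (769*(1 + 1538))/(-331285)) = 1/(53343 + (769*1539)*(-1/331285)) = 1/(53343 + 1183491*(-1/331285)) = 1/(53343 - 1183491/331285) = 1/(17670552264/331285) = 331285/17670552264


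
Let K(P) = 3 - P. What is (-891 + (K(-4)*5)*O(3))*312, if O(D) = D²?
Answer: -179712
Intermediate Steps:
(-891 + (K(-4)*5)*O(3))*312 = (-891 + ((3 - 1*(-4))*5)*3²)*312 = (-891 + ((3 + 4)*5)*9)*312 = (-891 + (7*5)*9)*312 = (-891 + 35*9)*312 = (-891 + 315)*312 = -576*312 = -179712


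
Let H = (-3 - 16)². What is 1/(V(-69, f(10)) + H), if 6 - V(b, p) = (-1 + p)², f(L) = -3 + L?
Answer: 1/331 ≈ 0.0030211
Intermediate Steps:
V(b, p) = 6 - (-1 + p)²
H = 361 (H = (-19)² = 361)
1/(V(-69, f(10)) + H) = 1/((6 - (-1 + (-3 + 10))²) + 361) = 1/((6 - (-1 + 7)²) + 361) = 1/((6 - 1*6²) + 361) = 1/((6 - 1*36) + 361) = 1/((6 - 36) + 361) = 1/(-30 + 361) = 1/331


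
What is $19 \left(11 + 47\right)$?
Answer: $1102$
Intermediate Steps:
$19 \left(11 + 47\right) = 19 \cdot 58 = 1102$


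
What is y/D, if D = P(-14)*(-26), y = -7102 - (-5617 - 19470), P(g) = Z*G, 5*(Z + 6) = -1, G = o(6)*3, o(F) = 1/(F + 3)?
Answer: 269775/806 ≈ 334.71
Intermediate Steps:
o(F) = 1/(3 + F)
G = 1/3 (G = 3/(3 + 6) = 3/9 = (1/9)*3 = 1/3 ≈ 0.33333)
Z = -31/5 (Z = -6 + (1/5)*(-1) = -6 - 1/5 = -31/5 ≈ -6.2000)
P(g) = -31/15 (P(g) = -31/5*1/3 = -31/15)
y = 17985 (y = -7102 - 1*(-25087) = -7102 + 25087 = 17985)
D = 806/15 (D = -31/15*(-26) = 806/15 ≈ 53.733)
y/D = 17985/(806/15) = 17985*(15/806) = 269775/806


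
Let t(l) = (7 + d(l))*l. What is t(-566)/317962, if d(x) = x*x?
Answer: -90662729/158981 ≈ -570.27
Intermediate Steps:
d(x) = x²
t(l) = l*(7 + l²) (t(l) = (7 + l²)*l = l*(7 + l²))
t(-566)/317962 = -566*(7 + (-566)²)/317962 = -566*(7 + 320356)*(1/317962) = -566*320363*(1/317962) = -181325458*1/317962 = -90662729/158981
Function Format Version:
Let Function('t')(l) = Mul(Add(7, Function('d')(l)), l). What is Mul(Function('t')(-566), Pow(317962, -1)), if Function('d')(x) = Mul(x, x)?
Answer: Rational(-90662729, 158981) ≈ -570.27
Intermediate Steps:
Function('d')(x) = Pow(x, 2)
Function('t')(l) = Mul(l, Add(7, Pow(l, 2))) (Function('t')(l) = Mul(Add(7, Pow(l, 2)), l) = Mul(l, Add(7, Pow(l, 2))))
Mul(Function('t')(-566), Pow(317962, -1)) = Mul(Mul(-566, Add(7, Pow(-566, 2))), Pow(317962, -1)) = Mul(Mul(-566, Add(7, 320356)), Rational(1, 317962)) = Mul(Mul(-566, 320363), Rational(1, 317962)) = Mul(-181325458, Rational(1, 317962)) = Rational(-90662729, 158981)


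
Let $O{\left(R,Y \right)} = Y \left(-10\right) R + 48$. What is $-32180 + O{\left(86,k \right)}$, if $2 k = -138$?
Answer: $27208$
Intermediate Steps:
$k = -69$ ($k = \frac{1}{2} \left(-138\right) = -69$)
$O{\left(R,Y \right)} = 48 - 10 R Y$ ($O{\left(R,Y \right)} = - 10 Y R + 48 = - 10 R Y + 48 = 48 - 10 R Y$)
$-32180 + O{\left(86,k \right)} = -32180 - \left(-48 + 860 \left(-69\right)\right) = -32180 + \left(48 + 59340\right) = -32180 + 59388 = 27208$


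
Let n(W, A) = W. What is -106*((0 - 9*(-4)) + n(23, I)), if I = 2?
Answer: -6254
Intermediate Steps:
-106*((0 - 9*(-4)) + n(23, I)) = -106*((0 - 9*(-4)) + 23) = -106*((0 + 36) + 23) = -106*(36 + 23) = -106*59 = -6254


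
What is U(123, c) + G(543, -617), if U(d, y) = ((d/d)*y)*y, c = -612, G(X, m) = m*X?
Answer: 39513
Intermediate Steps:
G(X, m) = X*m
U(d, y) = y**2 (U(d, y) = (1*y)*y = y*y = y**2)
U(123, c) + G(543, -617) = (-612)**2 + 543*(-617) = 374544 - 335031 = 39513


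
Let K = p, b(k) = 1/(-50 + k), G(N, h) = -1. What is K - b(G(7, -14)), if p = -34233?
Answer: -1745882/51 ≈ -34233.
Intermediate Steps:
K = -34233
K - b(G(7, -14)) = -34233 - 1/(-50 - 1) = -34233 - 1/(-51) = -34233 - 1*(-1/51) = -34233 + 1/51 = -1745882/51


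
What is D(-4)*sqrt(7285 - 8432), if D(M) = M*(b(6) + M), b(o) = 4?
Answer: 0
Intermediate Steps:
D(M) = M*(4 + M)
D(-4)*sqrt(7285 - 8432) = (-4*(4 - 4))*sqrt(7285 - 8432) = (-4*0)*sqrt(-1147) = 0*(I*sqrt(1147)) = 0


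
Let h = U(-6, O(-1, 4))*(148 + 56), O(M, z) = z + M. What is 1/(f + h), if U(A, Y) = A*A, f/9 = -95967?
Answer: -1/856359 ≈ -1.1677e-6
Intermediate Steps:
O(M, z) = M + z
f = -863703 (f = 9*(-95967) = -863703)
U(A, Y) = A²
h = 7344 (h = (-6)²*(148 + 56) = 36*204 = 7344)
1/(f + h) = 1/(-863703 + 7344) = 1/(-856359) = -1/856359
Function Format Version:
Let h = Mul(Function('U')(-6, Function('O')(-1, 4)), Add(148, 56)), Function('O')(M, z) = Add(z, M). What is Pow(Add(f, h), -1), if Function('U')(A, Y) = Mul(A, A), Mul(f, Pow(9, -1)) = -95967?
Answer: Rational(-1, 856359) ≈ -1.1677e-6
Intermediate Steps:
Function('O')(M, z) = Add(M, z)
f = -863703 (f = Mul(9, -95967) = -863703)
Function('U')(A, Y) = Pow(A, 2)
h = 7344 (h = Mul(Pow(-6, 2), Add(148, 56)) = Mul(36, 204) = 7344)
Pow(Add(f, h), -1) = Pow(Add(-863703, 7344), -1) = Pow(-856359, -1) = Rational(-1, 856359)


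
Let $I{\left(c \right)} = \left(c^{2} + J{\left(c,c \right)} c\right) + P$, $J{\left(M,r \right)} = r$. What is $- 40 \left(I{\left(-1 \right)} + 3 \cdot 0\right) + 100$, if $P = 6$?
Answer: $-220$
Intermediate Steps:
$I{\left(c \right)} = 6 + 2 c^{2}$ ($I{\left(c \right)} = \left(c^{2} + c c\right) + 6 = \left(c^{2} + c^{2}\right) + 6 = 2 c^{2} + 6 = 6 + 2 c^{2}$)
$- 40 \left(I{\left(-1 \right)} + 3 \cdot 0\right) + 100 = - 40 \left(\left(6 + 2 \left(-1\right)^{2}\right) + 3 \cdot 0\right) + 100 = - 40 \left(\left(6 + 2 \cdot 1\right) + 0\right) + 100 = - 40 \left(\left(6 + 2\right) + 0\right) + 100 = - 40 \left(8 + 0\right) + 100 = \left(-40\right) 8 + 100 = -320 + 100 = -220$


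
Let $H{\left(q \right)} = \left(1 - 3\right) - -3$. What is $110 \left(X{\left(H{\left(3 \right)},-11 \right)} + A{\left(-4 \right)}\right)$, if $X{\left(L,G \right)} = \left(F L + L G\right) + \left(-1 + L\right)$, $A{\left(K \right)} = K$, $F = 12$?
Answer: $-330$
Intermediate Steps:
$H{\left(q \right)} = 1$ ($H{\left(q \right)} = \left(1 - 3\right) + 3 = -2 + 3 = 1$)
$X{\left(L,G \right)} = -1 + 13 L + G L$ ($X{\left(L,G \right)} = \left(12 L + L G\right) + \left(-1 + L\right) = \left(12 L + G L\right) + \left(-1 + L\right) = -1 + 13 L + G L$)
$110 \left(X{\left(H{\left(3 \right)},-11 \right)} + A{\left(-4 \right)}\right) = 110 \left(\left(-1 + 13 \cdot 1 - 11\right) - 4\right) = 110 \left(\left(-1 + 13 - 11\right) - 4\right) = 110 \left(1 - 4\right) = 110 \left(-3\right) = -330$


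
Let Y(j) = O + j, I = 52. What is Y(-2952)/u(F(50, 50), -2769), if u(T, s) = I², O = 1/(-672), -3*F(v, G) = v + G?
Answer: -1983745/1817088 ≈ -1.0917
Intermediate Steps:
F(v, G) = -G/3 - v/3 (F(v, G) = -(v + G)/3 = -(G + v)/3 = -G/3 - v/3)
O = -1/672 ≈ -0.0014881
u(T, s) = 2704 (u(T, s) = 52² = 2704)
Y(j) = -1/672 + j
Y(-2952)/u(F(50, 50), -2769) = (-1/672 - 2952)/2704 = -1983745/672*1/2704 = -1983745/1817088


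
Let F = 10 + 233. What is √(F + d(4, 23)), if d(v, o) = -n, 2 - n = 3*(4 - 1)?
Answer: 5*√10 ≈ 15.811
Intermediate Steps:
F = 243
n = -7 (n = 2 - 3*(4 - 1) = 2 - 3*3 = 2 - 1*9 = 2 - 9 = -7)
d(v, o) = 7 (d(v, o) = -1*(-7) = 7)
√(F + d(4, 23)) = √(243 + 7) = √250 = 5*√10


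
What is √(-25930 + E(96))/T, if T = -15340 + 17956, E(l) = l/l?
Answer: I*√2881/872 ≈ 0.061554*I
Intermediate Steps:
E(l) = 1
T = 2616
√(-25930 + E(96))/T = √(-25930 + 1)/2616 = √(-25929)*(1/2616) = (3*I*√2881)*(1/2616) = I*√2881/872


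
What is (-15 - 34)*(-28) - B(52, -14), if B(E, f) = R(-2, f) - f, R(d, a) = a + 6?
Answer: 1366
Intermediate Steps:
R(d, a) = 6 + a
B(E, f) = 6 (B(E, f) = (6 + f) - f = 6)
(-15 - 34)*(-28) - B(52, -14) = (-15 - 34)*(-28) - 1*6 = -49*(-28) - 6 = 1372 - 6 = 1366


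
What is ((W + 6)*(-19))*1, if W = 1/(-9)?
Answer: -1007/9 ≈ -111.89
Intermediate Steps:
W = -⅑ ≈ -0.11111
((W + 6)*(-19))*1 = ((-⅑ + 6)*(-19))*1 = ((53/9)*(-19))*1 = -1007/9*1 = -1007/9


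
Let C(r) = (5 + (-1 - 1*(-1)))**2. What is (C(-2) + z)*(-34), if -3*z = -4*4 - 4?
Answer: -3230/3 ≈ -1076.7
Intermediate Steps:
z = 20/3 (z = -(-4*4 - 4)/3 = -(-16 - 4)/3 = -1/3*(-20) = 20/3 ≈ 6.6667)
C(r) = 25 (C(r) = (5 + (-1 + 1))**2 = (5 + 0)**2 = 5**2 = 25)
(C(-2) + z)*(-34) = (25 + 20/3)*(-34) = (95/3)*(-34) = -3230/3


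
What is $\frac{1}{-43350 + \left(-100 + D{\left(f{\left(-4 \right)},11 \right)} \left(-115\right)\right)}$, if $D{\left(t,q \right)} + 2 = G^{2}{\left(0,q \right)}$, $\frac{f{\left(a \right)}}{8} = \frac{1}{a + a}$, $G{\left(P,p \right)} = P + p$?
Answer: $- \frac{1}{57135} \approx -1.7502 \cdot 10^{-5}$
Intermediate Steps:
$f{\left(a \right)} = \frac{4}{a}$ ($f{\left(a \right)} = \frac{8}{a + a} = \frac{8}{2 a} = 8 \frac{1}{2 a} = \frac{4}{a}$)
$D{\left(t,q \right)} = -2 + q^{2}$ ($D{\left(t,q \right)} = -2 + \left(0 + q\right)^{2} = -2 + q^{2}$)
$\frac{1}{-43350 + \left(-100 + D{\left(f{\left(-4 \right)},11 \right)} \left(-115\right)\right)} = \frac{1}{-43350 + \left(-100 + \left(-2 + 11^{2}\right) \left(-115\right)\right)} = \frac{1}{-43350 + \left(-100 + \left(-2 + 121\right) \left(-115\right)\right)} = \frac{1}{-43350 + \left(-100 + 119 \left(-115\right)\right)} = \frac{1}{-43350 - 13785} = \frac{1}{-57135} = - \frac{1}{57135}$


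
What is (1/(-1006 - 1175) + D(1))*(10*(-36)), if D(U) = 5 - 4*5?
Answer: 3925920/727 ≈ 5400.2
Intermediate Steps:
D(U) = -15 (D(U) = 5 - 20 = -15)
(1/(-1006 - 1175) + D(1))*(10*(-36)) = (1/(-1006 - 1175) - 15)*(10*(-36)) = (1/(-2181) - 15)*(-360) = (-1/2181 - 15)*(-360) = -32716/2181*(-360) = 3925920/727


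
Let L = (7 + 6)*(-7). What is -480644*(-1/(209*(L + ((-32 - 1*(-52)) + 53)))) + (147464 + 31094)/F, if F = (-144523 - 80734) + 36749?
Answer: -7606414529/59097258 ≈ -128.71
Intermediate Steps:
F = -188508 (F = -225257 + 36749 = -188508)
L = -91 (L = 13*(-7) = -91)
-480644*(-1/(209*(L + ((-32 - 1*(-52)) + 53)))) + (147464 + 31094)/F = -480644*(-1/(209*(-91 + ((-32 - 1*(-52)) + 53)))) + (147464 + 31094)/(-188508) = -480644*(-1/(209*(-91 + ((-32 + 52) + 53)))) + 178558*(-1/188508) = -480644*(-1/(209*(-91 + (20 + 53)))) - 89279/94254 = -480644*(-1/(209*(-91 + 73))) - 89279/94254 = -480644/((-18*(-209))) - 89279/94254 = -480644/3762 - 89279/94254 = -480644*1/3762 - 89279/94254 = -240322/1881 - 89279/94254 = -7606414529/59097258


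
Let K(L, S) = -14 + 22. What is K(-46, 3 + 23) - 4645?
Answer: -4637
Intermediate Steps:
K(L, S) = 8
K(-46, 3 + 23) - 4645 = 8 - 4645 = -4637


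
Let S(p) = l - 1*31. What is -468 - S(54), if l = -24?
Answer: -413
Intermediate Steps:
S(p) = -55 (S(p) = -24 - 1*31 = -24 - 31 = -55)
-468 - S(54) = -468 - 1*(-55) = -468 + 55 = -413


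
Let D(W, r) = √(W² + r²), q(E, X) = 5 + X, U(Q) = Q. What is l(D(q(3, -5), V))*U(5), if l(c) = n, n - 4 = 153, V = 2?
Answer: 785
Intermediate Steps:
n = 157 (n = 4 + 153 = 157)
l(c) = 157
l(D(q(3, -5), V))*U(5) = 157*5 = 785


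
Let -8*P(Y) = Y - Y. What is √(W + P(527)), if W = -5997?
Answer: I*√5997 ≈ 77.44*I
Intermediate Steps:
P(Y) = 0 (P(Y) = -(Y - Y)/8 = -⅛*0 = 0)
√(W + P(527)) = √(-5997 + 0) = √(-5997) = I*√5997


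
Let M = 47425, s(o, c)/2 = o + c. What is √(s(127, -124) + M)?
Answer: √47431 ≈ 217.79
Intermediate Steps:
s(o, c) = 2*c + 2*o (s(o, c) = 2*(o + c) = 2*(c + o) = 2*c + 2*o)
√(s(127, -124) + M) = √((2*(-124) + 2*127) + 47425) = √((-248 + 254) + 47425) = √(6 + 47425) = √47431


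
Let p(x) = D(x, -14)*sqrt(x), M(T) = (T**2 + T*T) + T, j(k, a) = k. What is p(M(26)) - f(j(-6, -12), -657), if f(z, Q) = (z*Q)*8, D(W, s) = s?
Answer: -31536 - 14*sqrt(1378) ≈ -32056.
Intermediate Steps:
f(z, Q) = 8*Q*z (f(z, Q) = (Q*z)*8 = 8*Q*z)
M(T) = T + 2*T**2 (M(T) = (T**2 + T**2) + T = 2*T**2 + T = T + 2*T**2)
p(x) = -14*sqrt(x)
p(M(26)) - f(j(-6, -12), -657) = -14*sqrt(26)*sqrt(1 + 2*26) - 8*(-657)*(-6) = -14*sqrt(26)*sqrt(1 + 52) - 1*31536 = -14*sqrt(1378) - 31536 = -31536 - 14*sqrt(1378)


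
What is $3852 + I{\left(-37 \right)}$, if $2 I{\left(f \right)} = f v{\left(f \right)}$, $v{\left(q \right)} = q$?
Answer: $\frac{9073}{2} \approx 4536.5$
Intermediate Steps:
$I{\left(f \right)} = \frac{f^{2}}{2}$ ($I{\left(f \right)} = \frac{f f}{2} = \frac{f^{2}}{2}$)
$3852 + I{\left(-37 \right)} = 3852 + \frac{\left(-37\right)^{2}}{2} = 3852 + \frac{1}{2} \cdot 1369 = 3852 + \frac{1369}{2} = \frac{9073}{2}$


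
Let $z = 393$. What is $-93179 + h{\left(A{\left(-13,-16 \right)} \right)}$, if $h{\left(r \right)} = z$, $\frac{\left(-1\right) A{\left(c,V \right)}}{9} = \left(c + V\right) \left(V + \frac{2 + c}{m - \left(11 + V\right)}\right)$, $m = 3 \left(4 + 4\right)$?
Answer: $-92786$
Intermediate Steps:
$m = 24$ ($m = 3 \cdot 8 = 24$)
$A{\left(c,V \right)} = - 9 \left(V + c\right) \left(V + \frac{2 + c}{13 - V}\right)$ ($A{\left(c,V \right)} = - 9 \left(c + V\right) \left(V + \frac{2 + c}{24 - \left(11 + V\right)}\right) = - 9 \left(V + c\right) \left(V + \frac{2 + c}{13 - V}\right)$)
$h{\left(r \right)} = 393$
$-93179 + h{\left(A{\left(-13,-16 \right)} \right)} = -93179 + 393 = -92786$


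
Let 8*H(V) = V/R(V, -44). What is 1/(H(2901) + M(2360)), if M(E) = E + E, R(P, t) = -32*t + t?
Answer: 10912/51507541 ≈ 0.00021185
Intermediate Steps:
R(P, t) = -31*t
M(E) = 2*E
H(V) = V/10912 (H(V) = (V/((-31*(-44))))/8 = (V/1364)/8 = V/10912)
1/(H(2901) + M(2360)) = 1/((1/10912)*2901 + 2*2360) = 1/(2901/10912 + 4720) = 1/(51507541/10912) = 10912/51507541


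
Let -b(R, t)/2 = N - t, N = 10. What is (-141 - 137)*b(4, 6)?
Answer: 2224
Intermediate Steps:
b(R, t) = -20 + 2*t (b(R, t) = -2*(10 - t) = -20 + 2*t)
(-141 - 137)*b(4, 6) = (-141 - 137)*(-20 + 2*6) = -278*(-20 + 12) = -278*(-8) = 2224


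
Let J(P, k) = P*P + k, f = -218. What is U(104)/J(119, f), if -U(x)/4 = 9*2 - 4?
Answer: -56/13943 ≈ -0.0040164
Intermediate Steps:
U(x) = -56 (U(x) = -4*(9*2 - 4) = -4*(18 - 4) = -4*14 = -56)
J(P, k) = k + P**2 (J(P, k) = P**2 + k = k + P**2)
U(104)/J(119, f) = -56/(-218 + 119**2) = -56/(-218 + 14161) = -56/13943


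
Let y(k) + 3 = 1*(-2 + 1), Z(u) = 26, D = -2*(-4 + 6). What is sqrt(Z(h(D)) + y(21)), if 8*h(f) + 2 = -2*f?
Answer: sqrt(22) ≈ 4.6904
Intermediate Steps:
D = -4 (D = -2*2 = -4)
h(f) = -1/4 - f/4 (h(f) = -1/4 + (-2*f)/8 = -1/4 - f/4)
y(k) = -4 (y(k) = -3 + 1*(-2 + 1) = -3 + 1*(-1) = -3 - 1 = -4)
sqrt(Z(h(D)) + y(21)) = sqrt(26 - 4) = sqrt(22)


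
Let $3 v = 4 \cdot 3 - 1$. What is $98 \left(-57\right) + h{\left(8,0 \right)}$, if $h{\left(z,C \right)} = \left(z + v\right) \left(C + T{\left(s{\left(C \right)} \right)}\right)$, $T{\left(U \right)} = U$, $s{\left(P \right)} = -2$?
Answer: $- \frac{16828}{3} \approx -5609.3$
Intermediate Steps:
$v = \frac{11}{3}$ ($v = \frac{4 \cdot 3 - 1}{3} = \frac{12 - 1}{3} = \frac{1}{3} \cdot 11 = \frac{11}{3} \approx 3.6667$)
$h{\left(z,C \right)} = \left(-2 + C\right) \left(\frac{11}{3} + z\right)$ ($h{\left(z,C \right)} = \left(z + \frac{11}{3}\right) \left(C - 2\right) = \left(\frac{11}{3} + z\right) \left(-2 + C\right) = \left(-2 + C\right) \left(\frac{11}{3} + z\right)$)
$98 \left(-57\right) + h{\left(8,0 \right)} = 98 \left(-57\right) + \left(- \frac{22}{3} - 16 + \frac{11}{3} \cdot 0 + 0 \cdot 8\right) = -5586 + \left(- \frac{22}{3} - 16 + 0 + 0\right) = -5586 - \frac{70}{3} = - \frac{16828}{3}$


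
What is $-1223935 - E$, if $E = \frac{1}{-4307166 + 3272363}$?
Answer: $- \frac{1266531609804}{1034803} \approx -1.2239 \cdot 10^{6}$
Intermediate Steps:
$E = - \frac{1}{1034803}$ ($E = \frac{1}{-1034803} = - \frac{1}{1034803} \approx -9.6637 \cdot 10^{-7}$)
$-1223935 - E = -1223935 - - \frac{1}{1034803} = -1223935 + \frac{1}{1034803} = - \frac{1266531609804}{1034803}$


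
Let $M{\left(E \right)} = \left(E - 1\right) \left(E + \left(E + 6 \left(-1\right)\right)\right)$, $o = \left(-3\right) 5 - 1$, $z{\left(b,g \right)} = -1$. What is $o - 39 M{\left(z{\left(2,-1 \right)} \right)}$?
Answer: $-640$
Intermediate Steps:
$o = -16$ ($o = -15 - 1 = -16$)
$M{\left(E \right)} = \left(-1 + E\right) \left(-6 + 2 E\right)$ ($M{\left(E \right)} = \left(-1 + E\right) \left(E + \left(E - 6\right)\right) = \left(-1 + E\right) \left(E + \left(-6 + E\right)\right) = \left(-1 + E\right) \left(-6 + 2 E\right)$)
$o - 39 M{\left(z{\left(2,-1 \right)} \right)} = -16 - 39 \left(6 - -8 + 2 \left(-1\right)^{2}\right) = -16 - 39 \left(6 + 8 + 2 \cdot 1\right) = -16 - 39 \left(6 + 8 + 2\right) = -16 - 624 = -640$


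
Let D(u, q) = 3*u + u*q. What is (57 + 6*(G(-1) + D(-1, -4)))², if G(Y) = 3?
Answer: 6561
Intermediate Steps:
D(u, q) = 3*u + q*u
(57 + 6*(G(-1) + D(-1, -4)))² = (57 + 6*(3 - (3 - 4)))² = (57 + 6*(3 - 1*(-1)))² = (57 + 6*(3 + 1))² = (57 + 6*4)² = (57 + 24)² = 81² = 6561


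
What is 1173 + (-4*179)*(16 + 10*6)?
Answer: -53243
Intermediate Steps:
1173 + (-4*179)*(16 + 10*6) = 1173 - 716*(16 + 60) = 1173 - 716*76 = 1173 - 54416 = -53243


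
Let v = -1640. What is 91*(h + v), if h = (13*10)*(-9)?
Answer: -255710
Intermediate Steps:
h = -1170 (h = 130*(-9) = -1170)
91*(h + v) = 91*(-1170 - 1640) = 91*(-2810) = -255710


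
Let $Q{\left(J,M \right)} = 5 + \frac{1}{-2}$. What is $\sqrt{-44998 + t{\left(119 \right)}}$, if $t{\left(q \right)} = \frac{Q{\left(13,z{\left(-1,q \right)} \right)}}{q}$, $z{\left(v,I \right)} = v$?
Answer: $\frac{i \sqrt{2548864570}}{238} \approx 212.13 i$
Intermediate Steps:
$Q{\left(J,M \right)} = \frac{9}{2}$ ($Q{\left(J,M \right)} = 5 - \frac{1}{2} = \frac{9}{2}$)
$t{\left(q \right)} = \frac{9}{2 q}$
$\sqrt{-44998 + t{\left(119 \right)}} = \sqrt{-44998 + \frac{9}{2 \cdot 119}} = \sqrt{-44998 + \frac{9}{2} \cdot \frac{1}{119}} = \sqrt{-44998 + \frac{9}{238}} = \sqrt{- \frac{10709515}{238}} = \frac{i \sqrt{2548864570}}{238}$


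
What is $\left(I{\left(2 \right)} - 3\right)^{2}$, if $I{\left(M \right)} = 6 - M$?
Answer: $1$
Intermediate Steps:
$\left(I{\left(2 \right)} - 3\right)^{2} = \left(\left(6 - 2\right) - 3\right)^{2} = \left(4 - 3\right)^{2} = 1^{2} = 1$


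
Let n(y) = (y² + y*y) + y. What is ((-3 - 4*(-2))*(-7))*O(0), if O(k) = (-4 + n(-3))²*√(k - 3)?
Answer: -4235*I*√3 ≈ -7335.2*I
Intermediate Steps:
n(y) = y + 2*y² (n(y) = (y² + y²) + y = 2*y² + y = y + 2*y²)
O(k) = 121*√(-3 + k) (O(k) = (-4 - 3*(1 + 2*(-3)))²*√(k - 3) = (-4 - 3*(1 - 6))²*√(-3 + k) = (-4 - 3*(-5))²*√(-3 + k) = (-4 + 15)²*√(-3 + k) = 11²*√(-3 + k) = 121*√(-3 + k))
((-3 - 4*(-2))*(-7))*O(0) = ((-3 - 4*(-2))*(-7))*(121*√(-3 + 0)) = ((-3 + 8)*(-7))*(121*√(-3)) = (5*(-7))*(121*(I*√3)) = -4235*I*√3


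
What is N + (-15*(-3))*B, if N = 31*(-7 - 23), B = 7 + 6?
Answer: -345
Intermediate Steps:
B = 13
N = -930 (N = 31*(-30) = -930)
N + (-15*(-3))*B = -930 - 15*(-3)*13 = -930 + 45*13 = -930 + 585 = -345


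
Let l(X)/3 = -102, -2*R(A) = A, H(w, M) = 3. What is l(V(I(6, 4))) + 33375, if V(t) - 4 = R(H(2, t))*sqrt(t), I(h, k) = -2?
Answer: 33069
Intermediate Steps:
R(A) = -A/2
V(t) = 4 - 3*sqrt(t)/2 (V(t) = 4 + (-1/2*3)*sqrt(t) = 4 - 3*sqrt(t)/2)
l(X) = -306 (l(X) = 3*(-102) = -306)
l(V(I(6, 4))) + 33375 = -306 + 33375 = 33069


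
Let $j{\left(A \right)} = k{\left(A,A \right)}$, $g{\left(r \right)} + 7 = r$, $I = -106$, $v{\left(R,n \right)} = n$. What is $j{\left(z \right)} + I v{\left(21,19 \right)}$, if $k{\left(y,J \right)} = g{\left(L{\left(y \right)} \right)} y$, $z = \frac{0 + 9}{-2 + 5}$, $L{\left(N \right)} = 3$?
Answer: $-2026$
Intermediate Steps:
$g{\left(r \right)} = -7 + r$
$z = 3$ ($z = \frac{9}{3} = 9 \cdot \frac{1}{3} = 3$)
$k{\left(y,J \right)} = - 4 y$ ($k{\left(y,J \right)} = \left(-7 + 3\right) y = - 4 y$)
$j{\left(A \right)} = - 4 A$
$j{\left(z \right)} + I v{\left(21,19 \right)} = \left(-4\right) 3 - 2014 = -12 - 2014 = -2026$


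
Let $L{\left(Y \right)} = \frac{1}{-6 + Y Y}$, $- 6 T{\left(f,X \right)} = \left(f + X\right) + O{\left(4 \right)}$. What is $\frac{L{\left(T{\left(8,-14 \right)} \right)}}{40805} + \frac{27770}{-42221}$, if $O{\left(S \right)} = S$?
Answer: $- \frac{60057587039}{91309878965} \approx -0.65773$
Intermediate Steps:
$T{\left(f,X \right)} = - \frac{2}{3} - \frac{X}{6} - \frac{f}{6}$ ($T{\left(f,X \right)} = - \frac{\left(f + X\right) + 4}{6} = - \frac{\left(X + f\right) + 4}{6} = - \frac{4 + X + f}{6} = - \frac{2}{3} - \frac{X}{6} - \frac{f}{6}$)
$L{\left(Y \right)} = \frac{1}{-6 + Y^{2}}$
$\frac{L{\left(T{\left(8,-14 \right)} \right)}}{40805} + \frac{27770}{-42221} = \frac{1}{\left(-6 + \left(- \frac{2}{3} - - \frac{7}{3} - \frac{4}{3}\right)^{2}\right) 40805} + \frac{27770}{-42221} = \frac{1}{-6 + \left(- \frac{2}{3} + \frac{7}{3} - \frac{4}{3}\right)^{2}} \cdot \frac{1}{40805} + 27770 \left(- \frac{1}{42221}\right) = \frac{1}{-6 + \left(\frac{1}{3}\right)^{2}} \cdot \frac{1}{40805} - \frac{27770}{42221} = \frac{1}{-6 + \frac{1}{9}} \cdot \frac{1}{40805} - \frac{27770}{42221} = \frac{1}{- \frac{53}{9}} \cdot \frac{1}{40805} - \frac{27770}{42221} = \left(- \frac{9}{53}\right) \frac{1}{40805} - \frac{27770}{42221} = - \frac{9}{2162665} - \frac{27770}{42221} = - \frac{60057587039}{91309878965}$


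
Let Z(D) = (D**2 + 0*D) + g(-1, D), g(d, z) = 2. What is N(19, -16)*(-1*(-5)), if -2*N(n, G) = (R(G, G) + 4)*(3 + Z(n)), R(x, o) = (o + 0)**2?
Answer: -237900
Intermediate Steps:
Z(D) = 2 + D**2 (Z(D) = (D**2 + 0*D) + 2 = (D**2 + 0) + 2 = D**2 + 2 = 2 + D**2)
R(x, o) = o**2
N(n, G) = -(4 + G**2)*(5 + n**2)/2 (N(n, G) = -(G**2 + 4)*(3 + (2 + n**2))/2 = -(4 + G**2)*(5 + n**2)/2)
N(19, -16)*(-1*(-5)) = (-10 - 2*19**2 - 5/2*(-16)**2 - 1/2*(-16)**2*19**2)*(-1*(-5)) = (-10 - 2*361 - 5/2*256 - 1/2*256*361)*5 = (-10 - 722 - 640 - 46208)*5 = -47580*5 = -237900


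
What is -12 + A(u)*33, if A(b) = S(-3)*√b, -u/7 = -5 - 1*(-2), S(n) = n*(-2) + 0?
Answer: -12 + 198*√21 ≈ 895.35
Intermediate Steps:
S(n) = -2*n (S(n) = -2*n + 0 = -2*n)
u = 21 (u = -7*(-5 - 1*(-2)) = -7*(-5 + 2) = -7*(-3) = 21)
A(b) = 6*√b (A(b) = (-2*(-3))*√b = 6*√b)
-12 + A(u)*33 = -12 + (6*√21)*33 = -12 + 198*√21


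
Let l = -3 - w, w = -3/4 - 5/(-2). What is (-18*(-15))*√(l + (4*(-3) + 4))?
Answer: 135*I*√51 ≈ 964.09*I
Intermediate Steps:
w = 7/4 (w = -3*¼ - 5*(-½) = -¾ + 5/2 = 7/4 ≈ 1.7500)
l = -19/4 (l = -3 - 1*7/4 = -3 - 7/4 = -19/4 ≈ -4.7500)
(-18*(-15))*√(l + (4*(-3) + 4)) = (-18*(-15))*√(-19/4 + (4*(-3) + 4)) = 270*√(-19/4 + (-12 + 4)) = 270*√(-19/4 - 8) = 270*√(-51/4) = 270*(I*√51/2) = 135*I*√51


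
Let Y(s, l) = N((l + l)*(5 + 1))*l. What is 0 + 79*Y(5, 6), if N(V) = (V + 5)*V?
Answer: 2627856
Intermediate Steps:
N(V) = V*(5 + V) (N(V) = (5 + V)*V = V*(5 + V))
Y(s, l) = 12*l²*(5 + 12*l) (Y(s, l) = (((l + l)*(5 + 1))*(5 + (l + l)*(5 + 1)))*l = (((2*l)*6)*(5 + (2*l)*6))*l = ((12*l)*(5 + 12*l))*l = (12*l*(5 + 12*l))*l = 12*l²*(5 + 12*l))
0 + 79*Y(5, 6) = 0 + 79*(6²*(60 + 144*6)) = 0 + 79*(36*(60 + 864)) = 0 + 79*(36*924) = 0 + 79*33264 = 0 + 2627856 = 2627856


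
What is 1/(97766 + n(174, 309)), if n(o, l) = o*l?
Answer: 1/151532 ≈ 6.5993e-6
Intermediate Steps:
n(o, l) = l*o
1/(97766 + n(174, 309)) = 1/(97766 + 309*174) = 1/(97766 + 53766) = 1/151532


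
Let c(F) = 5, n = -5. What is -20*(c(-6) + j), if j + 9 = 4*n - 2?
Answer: 520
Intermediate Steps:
j = -31 (j = -9 + (4*(-5) - 2) = -9 + (-20 - 2) = -9 - 22 = -31)
-20*(c(-6) + j) = -20*(5 - 31) = -20*(-26) = 520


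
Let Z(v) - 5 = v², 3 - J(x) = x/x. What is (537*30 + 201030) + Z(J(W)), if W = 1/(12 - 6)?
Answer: 217149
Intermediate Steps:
W = ⅙ (W = 1/6 = ⅙ ≈ 0.16667)
J(x) = 2 (J(x) = 3 - x/x = 3 - 1*1 = 3 - 1 = 2)
Z(v) = 5 + v²
(537*30 + 201030) + Z(J(W)) = (537*30 + 201030) + (5 + 2²) = (16110 + 201030) + (5 + 4) = 217140 + 9 = 217149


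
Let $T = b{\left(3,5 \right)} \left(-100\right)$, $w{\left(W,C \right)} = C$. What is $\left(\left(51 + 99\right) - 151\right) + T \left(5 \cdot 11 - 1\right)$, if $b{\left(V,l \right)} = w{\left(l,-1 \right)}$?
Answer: $5399$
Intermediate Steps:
$b{\left(V,l \right)} = -1$
$T = 100$ ($T = \left(-1\right) \left(-100\right) = 100$)
$\left(\left(51 + 99\right) - 151\right) + T \left(5 \cdot 11 - 1\right) = \left(\left(51 + 99\right) - 151\right) + 100 \left(5 \cdot 11 - 1\right) = \left(150 - 151\right) + 100 \left(55 - 1\right) = -1 + 100 \cdot 54 = -1 + 5400 = 5399$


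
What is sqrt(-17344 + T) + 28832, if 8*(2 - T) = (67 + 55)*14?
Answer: 28832 + I*sqrt(70222)/2 ≈ 28832.0 + 132.5*I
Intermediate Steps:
T = -423/2 (T = 2 - (67 + 55)*14/8 = 2 - 61*14/4 = 2 - 1/8*1708 = 2 - 427/2 = -423/2 ≈ -211.50)
sqrt(-17344 + T) + 28832 = sqrt(-17344 - 423/2) + 28832 = sqrt(-35111/2) + 28832 = I*sqrt(70222)/2 + 28832 = 28832 + I*sqrt(70222)/2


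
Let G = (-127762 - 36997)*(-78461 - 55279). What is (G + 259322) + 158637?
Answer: 22035286619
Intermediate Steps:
G = 22034868660 (G = -164759*(-133740) = 22034868660)
(G + 259322) + 158637 = (22034868660 + 259322) + 158637 = 22035127982 + 158637 = 22035286619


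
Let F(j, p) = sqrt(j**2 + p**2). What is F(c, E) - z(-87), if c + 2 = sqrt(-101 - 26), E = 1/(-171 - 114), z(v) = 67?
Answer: -67 + sqrt(-9990674 - 324900*I*sqrt(127))/285 ≈ -65.0 - 11.269*I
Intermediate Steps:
E = -1/285 (E = 1/(-285) = -1/285 ≈ -0.0035088)
c = -2 + I*sqrt(127) (c = -2 + sqrt(-101 - 26) = -2 + sqrt(-127) = -2 + I*sqrt(127) ≈ -2.0 + 11.269*I)
F(c, E) - z(-87) = sqrt((-2 + I*sqrt(127))**2 + (-1/285)**2) - 1*67 = sqrt((-2 + I*sqrt(127))**2 + 1/81225) - 67 = sqrt(1/81225 + (-2 + I*sqrt(127))**2) - 67 = -67 + sqrt(1/81225 + (-2 + I*sqrt(127))**2)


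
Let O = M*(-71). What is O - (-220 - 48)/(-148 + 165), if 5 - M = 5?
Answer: 268/17 ≈ 15.765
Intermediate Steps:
M = 0 (M = 5 - 1*5 = 5 - 5 = 0)
O = 0 (O = 0*(-71) = 0)
O - (-220 - 48)/(-148 + 165) = 0 - (-220 - 48)/(-148 + 165) = 0 - (-268)/17 = 0 - 1*(-268/17) = 0 + 268/17 = 268/17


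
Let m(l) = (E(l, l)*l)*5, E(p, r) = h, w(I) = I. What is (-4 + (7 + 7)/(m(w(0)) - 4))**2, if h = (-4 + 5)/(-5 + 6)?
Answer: 225/4 ≈ 56.250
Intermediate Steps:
h = 1 (h = 1/1 = 1*1 = 1)
E(p, r) = 1
m(l) = 5*l (m(l) = (1*l)*5 = l*5 = 5*l)
(-4 + (7 + 7)/(m(w(0)) - 4))**2 = (-4 + (7 + 7)/(5*0 - 4))**2 = (-4 + 14/(0 - 4))**2 = (-4 + 14/(-4))**2 = (-4 + 14*(-1/4))**2 = (-4 - 7/2)**2 = (-15/2)**2 = 225/4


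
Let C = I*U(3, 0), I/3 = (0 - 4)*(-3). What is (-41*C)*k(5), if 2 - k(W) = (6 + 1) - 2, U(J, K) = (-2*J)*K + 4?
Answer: 17712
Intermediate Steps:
U(J, K) = 4 - 2*J*K (U(J, K) = -2*J*K + 4 = 4 - 2*J*K)
I = 36 (I = 3*((0 - 4)*(-3)) = 3*(-4*(-3)) = 3*12 = 36)
k(W) = -3 (k(W) = 2 - ((6 + 1) - 2) = 2 - (7 - 2) = 2 - 1*5 = 2 - 5 = -3)
C = 144 (C = 36*(4 - 2*3*0) = 36*(4 + 0) = 36*4 = 144)
(-41*C)*k(5) = -41*144*(-3) = -5904*(-3) = 17712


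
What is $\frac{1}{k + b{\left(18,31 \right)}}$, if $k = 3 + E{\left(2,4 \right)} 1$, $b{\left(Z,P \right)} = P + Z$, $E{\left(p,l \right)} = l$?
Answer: $\frac{1}{56} \approx 0.017857$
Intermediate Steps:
$k = 7$ ($k = 3 + 4 \cdot 1 = 3 + 4 = 7$)
$\frac{1}{k + b{\left(18,31 \right)}} = \frac{1}{7 + \left(31 + 18\right)} = \frac{1}{7 + 49} = \frac{1}{56}$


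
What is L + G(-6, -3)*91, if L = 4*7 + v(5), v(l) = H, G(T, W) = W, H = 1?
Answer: -244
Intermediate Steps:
v(l) = 1
L = 29 (L = 4*7 + 1 = 28 + 1 = 29)
L + G(-6, -3)*91 = 29 - 3*91 = 29 - 273 = -244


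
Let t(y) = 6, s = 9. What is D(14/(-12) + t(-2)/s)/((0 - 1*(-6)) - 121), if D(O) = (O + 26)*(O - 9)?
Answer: 969/460 ≈ 2.1065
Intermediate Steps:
D(O) = (-9 + O)*(26 + O) (D(O) = (26 + O)*(-9 + O) = (-9 + O)*(26 + O))
D(14/(-12) + t(-2)/s)/((0 - 1*(-6)) - 121) = (-234 + (14/(-12) + 6/9)² + 17*(14/(-12) + 6/9))/((0 - 1*(-6)) - 121) = (-234 + (14*(-1/12) + 6*(⅑))² + 17*(14*(-1/12) + 6*(⅑)))/((0 + 6) - 121) = (-234 + (-7/6 + ⅔)² + 17*(-7/6 + ⅔))/(6 - 121) = (-234 + (-½)² + 17*(-½))/(-115) = -(-234 + ¼ - 17/2)/115 = -1/115*(-969/4) = 969/460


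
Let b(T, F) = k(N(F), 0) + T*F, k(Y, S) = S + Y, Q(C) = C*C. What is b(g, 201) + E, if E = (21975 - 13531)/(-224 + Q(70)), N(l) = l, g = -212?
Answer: -49576348/1169 ≈ -42409.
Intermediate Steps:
Q(C) = C²
E = 2111/1169 (E = (21975 - 13531)/(-224 + 70²) = 8444/(-224 + 4900) = 8444/4676 = 8444*(1/4676) = 2111/1169 ≈ 1.8058)
b(T, F) = F + F*T (b(T, F) = (0 + F) + T*F = F + F*T)
b(g, 201) + E = 201*(1 - 212) + 2111/1169 = 201*(-211) + 2111/1169 = -42411 + 2111/1169 = -49576348/1169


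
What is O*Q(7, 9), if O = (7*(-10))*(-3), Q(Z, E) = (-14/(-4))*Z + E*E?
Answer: 22155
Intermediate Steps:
Q(Z, E) = E**2 + 7*Z/2 (Q(Z, E) = (-14*(-1/4))*Z + E**2 = 7*Z/2 + E**2 = E**2 + 7*Z/2)
O = 210 (O = -70*(-3) = 210)
O*Q(7, 9) = 210*(9**2 + (7/2)*7) = 210*(81 + 49/2) = 210*(211/2) = 22155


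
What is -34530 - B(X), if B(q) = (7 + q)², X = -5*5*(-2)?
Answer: -37779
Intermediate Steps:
X = 50 (X = -25*(-2) = 50)
-34530 - B(X) = -34530 - (7 + 50)² = -34530 - 1*57² = -34530 - 1*3249 = -34530 - 3249 = -37779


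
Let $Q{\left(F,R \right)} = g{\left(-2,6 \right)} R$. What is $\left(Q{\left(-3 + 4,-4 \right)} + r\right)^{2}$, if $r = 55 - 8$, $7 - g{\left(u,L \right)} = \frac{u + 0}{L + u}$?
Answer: $289$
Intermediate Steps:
$g{\left(u,L \right)} = 7 - \frac{u}{L + u}$ ($g{\left(u,L \right)} = 7 - \frac{u + 0}{L + u} = 7 - \frac{u}{L + u}$)
$Q{\left(F,R \right)} = \frac{15 R}{2}$ ($Q{\left(F,R \right)} = \frac{6 \left(-2\right) + 7 \cdot 6}{6 - 2} R = \frac{-12 + 42}{4} R = \frac{1}{4} \cdot 30 R = \frac{15 R}{2}$)
$r = 47$
$\left(Q{\left(-3 + 4,-4 \right)} + r\right)^{2} = \left(\frac{15}{2} \left(-4\right) + 47\right)^{2} = \left(-30 + 47\right)^{2} = 17^{2} = 289$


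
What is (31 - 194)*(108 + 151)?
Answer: -42217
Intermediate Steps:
(31 - 194)*(108 + 151) = -163*259 = -42217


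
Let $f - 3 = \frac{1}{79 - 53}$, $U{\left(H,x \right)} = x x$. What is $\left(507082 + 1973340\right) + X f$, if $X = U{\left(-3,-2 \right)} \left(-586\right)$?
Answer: $\frac{32152898}{13} \approx 2.4733 \cdot 10^{6}$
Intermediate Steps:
$U{\left(H,x \right)} = x^{2}$
$X = -2344$ ($X = \left(-2\right)^{2} \left(-586\right) = 4 \left(-586\right) = -2344$)
$f = \frac{79}{26}$ ($f = 3 + \frac{1}{79 - 53} = 3 + \frac{1}{26} = \frac{79}{26} \approx 3.0385$)
$\left(507082 + 1973340\right) + X f = \left(507082 + 1973340\right) - \frac{92588}{13} = 2480422 - \frac{92588}{13} = \frac{32152898}{13}$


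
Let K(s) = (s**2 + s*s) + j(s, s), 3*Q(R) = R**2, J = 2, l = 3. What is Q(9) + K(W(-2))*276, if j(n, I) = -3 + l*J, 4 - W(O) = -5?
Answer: 45567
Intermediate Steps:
Q(R) = R**2/3
W(O) = 9 (W(O) = 4 - 1*(-5) = 4 + 5 = 9)
j(n, I) = 3 (j(n, I) = -3 + 3*2 = -3 + 6 = 3)
K(s) = 3 + 2*s**2 (K(s) = (s**2 + s*s) + 3 = (s**2 + s**2) + 3 = 2*s**2 + 3 = 3 + 2*s**2)
Q(9) + K(W(-2))*276 = (1/3)*9**2 + (3 + 2*9**2)*276 = (1/3)*81 + (3 + 2*81)*276 = 27 + (3 + 162)*276 = 27 + 165*276 = 27 + 45540 = 45567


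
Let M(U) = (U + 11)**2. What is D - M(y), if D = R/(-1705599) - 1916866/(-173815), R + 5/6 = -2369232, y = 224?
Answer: -14029928530739113/254107448730 ≈ -55213.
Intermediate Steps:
R = -14215397/6 (R = -5/6 - 2369232 = -14215397/6 ≈ -2.3692e+6)
D = 3155325375137/254107448730 (D = -14215397/6/(-1705599) - 1916866/(-173815) = -14215397/6*(-1/1705599) - 1916866*(-1/173815) = 2030771/1461942 + 1916866/173815 = 3155325375137/254107448730 ≈ 12.417)
M(U) = (11 + U)**2
D - M(y) = 3155325375137/254107448730 - (11 + 224)**2 = 3155325375137/254107448730 - 1*235**2 = 3155325375137/254107448730 - 1*55225 = 3155325375137/254107448730 - 55225 = -14029928530739113/254107448730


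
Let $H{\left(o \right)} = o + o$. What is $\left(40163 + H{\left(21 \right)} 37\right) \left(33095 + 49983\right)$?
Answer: $3465764926$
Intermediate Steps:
$H{\left(o \right)} = 2 o$
$\left(40163 + H{\left(21 \right)} 37\right) \left(33095 + 49983\right) = \left(40163 + 2 \cdot 21 \cdot 37\right) \left(33095 + 49983\right) = \left(40163 + 42 \cdot 37\right) 83078 = \left(40163 + 1554\right) 83078 = 41717 \cdot 83078 = 3465764926$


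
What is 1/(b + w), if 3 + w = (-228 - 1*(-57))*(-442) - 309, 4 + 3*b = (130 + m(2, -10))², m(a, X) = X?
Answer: 3/240206 ≈ 1.2489e-5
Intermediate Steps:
b = 14396/3 (b = -4/3 + (130 - 10)²/3 = -4/3 + (⅓)*120² = -4/3 + (⅓)*14400 = -4/3 + 4800 = 14396/3 ≈ 4798.7)
w = 75270 (w = -3 + ((-228 - 1*(-57))*(-442) - 309) = -3 + ((-228 + 57)*(-442) - 309) = -3 + (-171*(-442) - 309) = -3 + (75582 - 309) = -3 + 75273 = 75270)
1/(b + w) = 1/(14396/3 + 75270) = 1/(240206/3) = 3/240206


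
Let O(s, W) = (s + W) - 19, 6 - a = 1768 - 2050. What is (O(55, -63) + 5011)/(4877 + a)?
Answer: 4984/5165 ≈ 0.96496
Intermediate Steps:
a = 288 (a = 6 - (1768 - 2050) = 6 - 1*(-282) = 6 + 282 = 288)
O(s, W) = -19 + W + s (O(s, W) = (W + s) - 19 = -19 + W + s)
(O(55, -63) + 5011)/(4877 + a) = ((-19 - 63 + 55) + 5011)/(4877 + 288) = (-27 + 5011)/5165 = 4984*(1/5165) = 4984/5165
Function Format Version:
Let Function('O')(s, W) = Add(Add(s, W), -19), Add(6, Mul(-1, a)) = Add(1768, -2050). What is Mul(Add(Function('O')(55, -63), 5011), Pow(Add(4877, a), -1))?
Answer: Rational(4984, 5165) ≈ 0.96496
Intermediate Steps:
a = 288 (a = Add(6, Mul(-1, Add(1768, -2050))) = Add(6, Mul(-1, -282)) = Add(6, 282) = 288)
Function('O')(s, W) = Add(-19, W, s) (Function('O')(s, W) = Add(Add(W, s), -19) = Add(-19, W, s))
Mul(Add(Function('O')(55, -63), 5011), Pow(Add(4877, a), -1)) = Mul(Add(Add(-19, -63, 55), 5011), Pow(Add(4877, 288), -1)) = Mul(Add(-27, 5011), Pow(5165, -1)) = Mul(4984, Rational(1, 5165)) = Rational(4984, 5165)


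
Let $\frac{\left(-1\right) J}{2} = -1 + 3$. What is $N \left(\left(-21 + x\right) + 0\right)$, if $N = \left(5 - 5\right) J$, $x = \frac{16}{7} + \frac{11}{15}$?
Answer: $0$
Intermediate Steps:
$J = -4$ ($J = - 2 \left(-1 + 3\right) = \left(-2\right) 2 = -4$)
$x = \frac{317}{105}$ ($x = 16 \cdot \frac{1}{7} + 11 \cdot \frac{1}{15} = \frac{16}{7} + \frac{11}{15} = \frac{317}{105} \approx 3.019$)
$N = 0$ ($N = \left(5 - 5\right) \left(-4\right) = 0 \left(-4\right) = 0$)
$N \left(\left(-21 + x\right) + 0\right) = 0 \left(\left(-21 + \frac{317}{105}\right) + 0\right) = 0 \left(- \frac{1888}{105} + 0\right) = 0 \left(- \frac{1888}{105}\right) = 0$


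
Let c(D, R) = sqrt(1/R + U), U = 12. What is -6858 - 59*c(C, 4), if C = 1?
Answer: -14129/2 ≈ -7064.5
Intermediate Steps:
c(D, R) = sqrt(12 + 1/R) (c(D, R) = sqrt(1/R + 12) = sqrt(12 + 1/R))
-6858 - 59*c(C, 4) = -6858 - 59*sqrt(12 + 1/4) = -6858 - 59*sqrt(49/4) = -6858 - 59*7/2 = -6858 - 1*413/2 = -6858 - 413/2 = -14129/2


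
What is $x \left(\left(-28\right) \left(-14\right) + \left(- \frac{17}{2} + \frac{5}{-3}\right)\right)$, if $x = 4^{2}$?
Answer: $\frac{18328}{3} \approx 6109.3$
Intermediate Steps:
$x = 16$
$x \left(\left(-28\right) \left(-14\right) + \left(- \frac{17}{2} + \frac{5}{-3}\right)\right) = 16 \left(\left(-28\right) \left(-14\right) + \left(- \frac{17}{2} + \frac{5}{-3}\right)\right) = 16 \left(392 + \left(\left(-17\right) \frac{1}{2} + 5 \left(- \frac{1}{3}\right)\right)\right) = 16 \left(392 - \frac{61}{6}\right) = 16 \cdot \frac{2291}{6} = \frac{18328}{3}$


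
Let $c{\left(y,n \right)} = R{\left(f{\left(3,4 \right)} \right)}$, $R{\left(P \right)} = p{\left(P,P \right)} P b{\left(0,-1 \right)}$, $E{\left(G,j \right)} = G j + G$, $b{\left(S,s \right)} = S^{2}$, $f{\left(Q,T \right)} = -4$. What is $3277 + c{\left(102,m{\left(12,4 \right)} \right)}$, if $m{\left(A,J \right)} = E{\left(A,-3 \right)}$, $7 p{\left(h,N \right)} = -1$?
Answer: $3277$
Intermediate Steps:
$E{\left(G,j \right)} = G + G j$
$p{\left(h,N \right)} = - \frac{1}{7}$ ($p{\left(h,N \right)} = \frac{1}{7} \left(-1\right) = - \frac{1}{7}$)
$R{\left(P \right)} = 0$ ($R{\left(P \right)} = - \frac{P}{7} \cdot 0^{2} = - \frac{P}{7} \cdot 0 = 0$)
$m{\left(A,J \right)} = - 2 A$ ($m{\left(A,J \right)} = A \left(1 - 3\right) = A \left(-2\right) = - 2 A$)
$c{\left(y,n \right)} = 0$
$3277 + c{\left(102,m{\left(12,4 \right)} \right)} = 3277 + 0 = 3277$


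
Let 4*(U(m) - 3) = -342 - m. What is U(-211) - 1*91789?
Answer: -367275/4 ≈ -91819.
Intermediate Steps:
U(m) = -165/2 - m/4 (U(m) = 3 + (-342 - m)/4 = 3 + (-171/2 - m/4) = -165/2 - m/4)
U(-211) - 1*91789 = (-165/2 - 1/4*(-211)) - 1*91789 = (-165/2 + 211/4) - 91789 = -119/4 - 91789 = -367275/4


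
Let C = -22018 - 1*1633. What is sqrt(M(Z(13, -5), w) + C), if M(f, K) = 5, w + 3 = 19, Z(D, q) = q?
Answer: I*sqrt(23646) ≈ 153.77*I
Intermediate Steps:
w = 16 (w = -3 + 19 = 16)
C = -23651 (C = -22018 - 1633 = -23651)
sqrt(M(Z(13, -5), w) + C) = sqrt(5 - 23651) = sqrt(-23646) = I*sqrt(23646)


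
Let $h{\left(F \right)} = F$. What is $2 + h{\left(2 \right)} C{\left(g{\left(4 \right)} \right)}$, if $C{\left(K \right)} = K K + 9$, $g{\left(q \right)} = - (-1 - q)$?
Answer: $70$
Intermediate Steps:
$g{\left(q \right)} = 1 + q$
$C{\left(K \right)} = 9 + K^{2}$ ($C{\left(K \right)} = K^{2} + 9 = 9 + K^{2}$)
$2 + h{\left(2 \right)} C{\left(g{\left(4 \right)} \right)} = 2 + 2 \left(9 + \left(1 + 4\right)^{2}\right) = 2 + 2 \left(9 + 5^{2}\right) = 2 + 2 \left(9 + 25\right) = 2 + 2 \cdot 34 = 2 + 68 = 70$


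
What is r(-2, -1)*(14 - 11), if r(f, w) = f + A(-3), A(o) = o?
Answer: -15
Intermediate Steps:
r(f, w) = -3 + f (r(f, w) = f - 3 = -3 + f)
r(-2, -1)*(14 - 11) = (-3 - 2)*(14 - 11) = -5*3 = -15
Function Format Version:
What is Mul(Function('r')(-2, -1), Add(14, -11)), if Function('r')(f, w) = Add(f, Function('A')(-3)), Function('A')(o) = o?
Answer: -15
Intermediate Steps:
Function('r')(f, w) = Add(-3, f) (Function('r')(f, w) = Add(f, -3) = Add(-3, f))
Mul(Function('r')(-2, -1), Add(14, -11)) = Mul(Add(-3, -2), Add(14, -11)) = Mul(-5, 3) = -15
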